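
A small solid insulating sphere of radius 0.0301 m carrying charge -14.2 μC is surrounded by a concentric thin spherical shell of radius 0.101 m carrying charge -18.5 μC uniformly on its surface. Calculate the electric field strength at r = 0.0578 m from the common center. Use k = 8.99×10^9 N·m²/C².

Symmetry ⇒ E = E(r) r̂. Gaussian sphere of radius r = 0.0578 m (between the bodies, 0.0301 m < r < 0.101 m).
The shell at 0.101 m lies outside the Gaussian surface, so Q_enc = -14.2 μC = -1.42×10^-5 C.
Gauss's law: E·4πr² = Q_enc/ε₀.
E = k|Q_enc|/r² = (8.99×10^9)(1.42×10^-5)/(0.0578)² = 3.82e7 N/C.

3.82×10^7 N/C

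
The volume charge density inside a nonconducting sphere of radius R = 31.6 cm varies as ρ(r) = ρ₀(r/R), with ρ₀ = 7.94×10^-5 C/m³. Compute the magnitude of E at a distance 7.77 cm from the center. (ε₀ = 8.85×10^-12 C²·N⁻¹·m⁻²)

|E| = 4.29e4 N/C

By spherical symmetry E is radial; choose a Gaussian sphere of radius r = 7.77 cm (r < R).
Q_enc = ∫₀^r ρ(r')·4πr'² dr' = (4πρ₀/R) ∫₀^r r'^3 dr' = 4πρ₀ r^4/(4·R) = 2.877×10^-8 C.
By Gauss's law, ∮E·dA = E·4πr² = Q_enc/ε₀.
E = |Q_enc|/(4πε₀r²) = (2.877×10^-8)/(4π·8.85×10^-12·(0.0777)²) = 4.29×10^4 N/C.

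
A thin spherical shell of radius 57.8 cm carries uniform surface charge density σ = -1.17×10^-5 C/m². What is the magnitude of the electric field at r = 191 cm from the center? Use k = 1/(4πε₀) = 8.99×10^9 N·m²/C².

Use a concentric Gaussian sphere at r = 191 cm (r > 57.8 cm).
The entire shell is enclosed: Q_enc = σ·4πR² = (-1.17e-5)·4π·(0.578)² = -4.912×10^-5 C.
By Gauss's law, ∮E·dA = E·4πr² = Q_enc/ε₀.
E = k|Q_enc|/r² = (8.99×10^9)(4.912×10^-5)/(1.91)² = 1.21×10^5 N/C.

|E| = 1.21×10^5 V/m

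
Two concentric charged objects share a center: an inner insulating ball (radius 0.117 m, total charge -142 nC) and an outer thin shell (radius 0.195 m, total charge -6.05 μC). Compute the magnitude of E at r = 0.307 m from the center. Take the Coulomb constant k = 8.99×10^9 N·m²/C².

|E| = 5.91e5 N/C

Take a concentric spherical Gaussian surface of radius r = 0.307 m (r > 0.195 m, enclosing both).
Q_enc = (-142 nC) + (-6.05 μC) = -6.192×10^-6 C.
Since E is radial and uniform over the Gaussian sphere, Φ = E·4πr² = Q_enc/ε₀.
E = k|Q_enc|/r² = (8.99×10^9)(6.192×10^-6)/(0.307)² = 5.91e5 N/C.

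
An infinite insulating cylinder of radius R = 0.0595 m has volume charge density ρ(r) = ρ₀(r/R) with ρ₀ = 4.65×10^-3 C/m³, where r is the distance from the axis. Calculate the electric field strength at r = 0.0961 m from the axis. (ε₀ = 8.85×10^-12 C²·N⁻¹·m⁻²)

Choose a coaxial cylinder of radius r = 0.0961 m (arbitrary length L) as the Gaussian surface (r > R, full charge per length enclosed).
λ_enc = 2π ∫₀^R ρ₀(r'/R)^1 r' dr' = 2πρ₀R²/3 = 3.448×10^-5 C/m.
Applying ∮E·dA = Q_enc/ε₀ with the end caps contributing no flux:
E = |λ_enc|/(2πε₀r) = (3.448×10^-5)/(2π·8.85×10^-12·0.0961) = 6.45e6 N/C.

|E| = 6.45e6 V/m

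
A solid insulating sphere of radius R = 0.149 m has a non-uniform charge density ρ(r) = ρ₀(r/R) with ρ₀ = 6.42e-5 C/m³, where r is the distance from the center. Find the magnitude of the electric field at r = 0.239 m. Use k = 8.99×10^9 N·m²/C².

1.05×10^5 N/C

Symmetry ⇒ E = E(r) r̂. Gaussian sphere of radius r = 0.239 m (r > R, all charge enclosed).
Q_enc = 4π ∫₀^R ρ₀(r'/R)^1 r'² dr' = 4πρ₀R³/4 = 6.672e-7 C.
Since E is radial and uniform over the Gaussian sphere, Φ = E·4πr² = Q_enc/ε₀.
E = k|Q_enc|/r² = (8.99×10^9)(6.672×10^-7)/(0.239)² = 1.05×10^5 N/C.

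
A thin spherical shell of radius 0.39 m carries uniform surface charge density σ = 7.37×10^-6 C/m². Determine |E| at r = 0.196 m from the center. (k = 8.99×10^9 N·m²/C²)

Use a concentric Gaussian sphere at r = 0.196 m (inside the shell, r < 0.39 m).
All the charge is outside the Gaussian surface: Q_enc = 0, hence E = 0 everywhere inside the shell.

E = 0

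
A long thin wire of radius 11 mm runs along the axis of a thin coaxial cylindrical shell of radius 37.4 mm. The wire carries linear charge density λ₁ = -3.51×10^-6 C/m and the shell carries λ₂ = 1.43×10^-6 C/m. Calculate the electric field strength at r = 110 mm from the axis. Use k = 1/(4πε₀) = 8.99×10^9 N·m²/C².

By cylindrical symmetry E is radial; use a coaxial Gaussian cylinder of radius 110 mm and length L (r > 37.4 mm, enclosing both).
λ_enc = λ₁ + λ₂ = (-3.51×10^-6) + (1.43×10^-6) = -2.08e-6 C/m.
Since E is radial and uniform over the curved surface, Φ = E·2πrL = Q_enc/ε₀ = λ_enc L/ε₀.
E = 2k|λ_enc|/r = 2(8.99×10^9)(2.08e-6)/(0.11) = 3.40×10^5 N/C.

3.40×10^5 N/C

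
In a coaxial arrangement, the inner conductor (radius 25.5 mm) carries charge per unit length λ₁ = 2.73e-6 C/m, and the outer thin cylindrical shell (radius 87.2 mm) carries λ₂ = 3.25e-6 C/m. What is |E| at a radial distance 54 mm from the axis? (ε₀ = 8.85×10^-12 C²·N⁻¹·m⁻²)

By cylindrical symmetry E is radial; use a coaxial Gaussian cylinder of radius 54 mm and length L (between the conductors, 25.5 mm < r < 87.2 mm).
Only the inner wire is enclosed; the outer shell contributes nothing inside itself. λ_enc = λ₁ = 2.73×10^-6 C/m.
Gauss's law: E·2πrL = λ_enc L/ε₀.
E = |λ_enc|/(2πε₀r) = (2.73×10^-6)/(2π·8.85×10^-12·0.054) = 9.09×10^5 N/C.

E = 9.09e5 N/C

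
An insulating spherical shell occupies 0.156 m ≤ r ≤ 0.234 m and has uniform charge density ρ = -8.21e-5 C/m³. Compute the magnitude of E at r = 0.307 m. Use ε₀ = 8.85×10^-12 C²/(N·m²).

E ≈ 2.96×10^5 V/m

By spherical symmetry E is radial; choose a Gaussian sphere of radius r = 0.307 m (r > 0.234 m, enclosing the whole shell).
Q_enc = ρ·(4π/3)(b³ − a³) = (-8.21×10^-5)·(4π/3)·((0.234)³ − (0.156)³) = -3.101e-6 C.
By Gauss's law, ∮E·dA = E·4πr² = Q_enc/ε₀.
E = |Q_enc|/(4πε₀r²) = (3.101e-6)/(4π·8.85×10^-12·(0.307)²) = 2.96×10^5 N/C.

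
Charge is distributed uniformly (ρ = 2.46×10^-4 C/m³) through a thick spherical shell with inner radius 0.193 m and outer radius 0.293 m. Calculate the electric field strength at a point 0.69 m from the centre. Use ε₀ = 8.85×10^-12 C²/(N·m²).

|E| = 3.50×10^5 N/C

Symmetry ⇒ E = E(r) r̂. Gaussian sphere of radius r = 0.69 m (r > 0.293 m, enclosing the whole shell).
Q_enc = ρ·(4π/3)(b³ − a³) = (2.46e-4)·(4π/3)·((0.293)³ − (0.193)³) = 1.851×10^-5 C.
Applying ∮E·dA = Q_enc/ε₀ with Φ = E(4πr²):
E = |Q_enc|/(4πε₀r²) = (1.851×10^-5)/(4π·8.85×10^-12·(0.69)²) = 3.50e5 N/C.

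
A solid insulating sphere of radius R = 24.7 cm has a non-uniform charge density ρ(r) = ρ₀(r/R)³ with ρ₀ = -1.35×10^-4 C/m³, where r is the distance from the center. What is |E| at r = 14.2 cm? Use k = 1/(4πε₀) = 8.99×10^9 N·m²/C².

|E| ≈ 6.86e4 V/m

By spherical symmetry E is radial; choose a Gaussian sphere of radius r = 14.2 cm (r < R).
Q_enc = ∫₀^r ρ(r')·4πr'² dr' = (4πρ₀/R³) ∫₀^r r'^5 dr' = 4πρ₀ r^6/(6·R³) = -1.538×10^-7 C.
Gauss's law: E·4πr² = Q_enc/ε₀.
E = k|Q_enc|/r² = (8.99×10^9)(1.538e-7)/(0.142)² = 6.86×10^4 N/C.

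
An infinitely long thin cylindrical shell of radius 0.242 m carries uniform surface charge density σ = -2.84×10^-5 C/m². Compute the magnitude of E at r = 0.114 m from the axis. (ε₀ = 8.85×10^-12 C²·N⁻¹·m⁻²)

By cylindrical symmetry E is radial; use a coaxial Gaussian cylinder of radius 0.114 m and length L (r < 0.242 m, inside the shell).
No charge is enclosed, so Gauss's law gives E·2πrL = 0 ⇒ E = 0.

E = 0 (no enclosed charge)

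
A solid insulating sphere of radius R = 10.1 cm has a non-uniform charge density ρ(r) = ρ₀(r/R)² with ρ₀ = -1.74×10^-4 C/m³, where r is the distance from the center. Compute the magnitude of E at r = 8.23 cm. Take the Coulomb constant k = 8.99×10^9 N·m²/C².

By spherical symmetry E is radial; choose a Gaussian sphere of radius r = 8.23 cm (r < R).
Integrate the density: Q_enc = 4π ∫₀^r ρ₀(r'/R)^2 r'² dr' = 4πρ₀ r^5/(5·R²) = -1.619e-7 C.
Applying ∮E·dA = Q_enc/ε₀ with Φ = E(4πr²):
E = k|Q_enc|/r² = (8.99×10^9)(1.619×10^-7)/(0.0823)² = 2.15×10^5 N/C.

E = 2.15×10^5 N/C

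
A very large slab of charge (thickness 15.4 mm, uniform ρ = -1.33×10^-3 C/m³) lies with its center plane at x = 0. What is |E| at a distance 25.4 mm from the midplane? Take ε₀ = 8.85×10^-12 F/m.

|E| = 1.16×10^6 N/C

The point |x| = 25.4 mm lies outside the slab (half-thickness 0.0077 m). A symmetric pillbox spanning the full slab encloses Q_enc = ρ·d·A.
Flux = 2EA ⇒ E = |ρ|d/(2ε₀), independent of distance outside.
E = (1.33×10^-3)(0.0154)/(2·8.85×10^-12) = 1.16×10^6 N/C.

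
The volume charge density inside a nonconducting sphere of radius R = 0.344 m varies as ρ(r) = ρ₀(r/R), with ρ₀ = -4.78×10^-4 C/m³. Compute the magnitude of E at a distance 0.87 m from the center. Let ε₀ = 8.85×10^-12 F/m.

Take a concentric spherical Gaussian surface of radius r = 0.87 m (r > R, all charge enclosed).
Q_enc = 4π ∫₀^R ρ₀(r'/R)^1 r'² dr' = 4πρ₀R³/4 = -6.113×10^-5 C.
Gauss's law: E·4πr² = Q_enc/ε₀.
E = |Q_enc|/(4πε₀r²) = (6.113×10^-5)/(4π·8.85×10^-12·(0.87)²) = 7.26×10^5 N/C.

|E| = 7.26×10^5 N/C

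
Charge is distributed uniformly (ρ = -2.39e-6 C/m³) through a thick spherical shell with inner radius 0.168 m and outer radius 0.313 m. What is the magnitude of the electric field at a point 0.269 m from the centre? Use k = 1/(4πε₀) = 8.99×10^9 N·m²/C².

|E| = 1.83×10^4 N/C

Symmetry ⇒ E = E(r) r̂. Gaussian sphere of radius r = 0.269 m (within the shell material, 0.168 m < r < 0.313 m).
Enclosed charge is the volume from a to r: Q_enc = (4π/3)ρ(r³ − a³) = -1.474e-7 C.
Since E is radial and uniform over the Gaussian sphere, Φ = E·4πr² = Q_enc/ε₀.
E = k|Q_enc|/r² = (8.99×10^9)(1.474×10^-7)/(0.269)² = 1.83×10^4 N/C.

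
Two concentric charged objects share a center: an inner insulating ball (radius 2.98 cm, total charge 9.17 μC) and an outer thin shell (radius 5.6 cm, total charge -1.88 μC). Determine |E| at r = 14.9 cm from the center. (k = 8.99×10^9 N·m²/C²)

|E| ≈ 2.95×10^6 V/m

Symmetry ⇒ E = E(r) r̂. Gaussian sphere of radius r = 14.9 cm (r > 5.6 cm, enclosing both).
Q_enc = (9.17 μC) + (-1.88 μC) = 7.29×10^-6 C.
Since E is radial and uniform over the Gaussian sphere, Φ = E·4πr² = Q_enc/ε₀.
E = k|Q_enc|/r² = (8.99×10^9)(7.29e-6)/(0.149)² = 2.95×10^6 N/C.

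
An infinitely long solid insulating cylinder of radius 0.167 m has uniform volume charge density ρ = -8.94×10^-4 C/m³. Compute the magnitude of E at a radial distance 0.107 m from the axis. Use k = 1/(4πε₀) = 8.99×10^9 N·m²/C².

Coaxial Gaussian cylinder, radius r = 0.107 m, length L (r < R).
Enclosed charge per unit length: λ_enc = ρ·πr² = (-8.94×10^-4)π(0.107)² = -3.216×10^-5 C/m.
Applying ∮E·dA = Q_enc/ε₀ with the end caps contributing no flux:
E = 2k|λ_enc|/r = 2(8.99×10^9)(3.216e-5)/(0.107) = 5.40e6 N/C.

E = 5.40×10^6 N/C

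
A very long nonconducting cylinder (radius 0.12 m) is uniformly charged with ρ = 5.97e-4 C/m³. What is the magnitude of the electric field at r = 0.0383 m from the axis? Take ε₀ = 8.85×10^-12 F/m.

Coaxial Gaussian cylinder, radius r = 0.0383 m, length L (r < R).
Charge inside radius r per length L is ρ·πr²·L, so λ_enc = ρπr² = 2.751e-6 C/m.
By Gauss's law (flux through the curved wall only), E·2πrL = λ_enc L/ε₀.
E = |λ_enc|/(2πε₀r) = (2.751×10^-6)/(2π·8.85×10^-12·0.0383) = 1.29e6 N/C.

1.29×10^6 N/C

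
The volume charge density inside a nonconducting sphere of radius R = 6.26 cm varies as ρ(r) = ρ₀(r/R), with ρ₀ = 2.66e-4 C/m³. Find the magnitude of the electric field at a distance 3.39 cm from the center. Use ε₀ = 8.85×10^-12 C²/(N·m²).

Symmetry ⇒ E = E(r) r̂. Gaussian sphere of radius r = 3.39 cm (r < R).
Q_enc = ∫₀^r ρ(r')·4πr'² dr' = (4πρ₀/R) ∫₀^r r'^3 dr' = 4πρ₀ r^4/(4·R) = 1.763e-8 C.
Since E is radial and uniform over the Gaussian sphere, Φ = E·4πr² = Q_enc/ε₀.
E = |Q_enc|/(4πε₀r²) = (1.763×10^-8)/(4π·8.85×10^-12·(0.0339)²) = 1.38×10^5 N/C.

E = 1.38e5 N/C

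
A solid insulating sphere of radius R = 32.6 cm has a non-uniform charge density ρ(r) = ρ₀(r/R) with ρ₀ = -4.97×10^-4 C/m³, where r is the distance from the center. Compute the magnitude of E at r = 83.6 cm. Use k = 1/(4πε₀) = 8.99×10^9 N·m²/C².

By spherical symmetry E is radial; choose a Gaussian sphere of radius r = 83.6 cm (r > R, all charge enclosed).
Q_enc = 4π ∫₀^R ρ₀(r'/R)^1 r'² dr' = 4πρ₀R³/4 = -5.41e-5 C.
Gauss's law: E·4πr² = Q_enc/ε₀.
E = k|Q_enc|/r² = (8.99×10^9)(5.41e-5)/(0.836)² = 6.96×10^5 N/C.

|E| = 6.96×10^5 N/C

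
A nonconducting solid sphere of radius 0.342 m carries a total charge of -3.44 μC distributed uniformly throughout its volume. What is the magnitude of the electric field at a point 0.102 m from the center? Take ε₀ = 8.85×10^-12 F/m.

7.89×10^4 N/C

Take a concentric spherical Gaussian surface of radius r = 0.102 m (r < R).
For a uniform sphere the enclosed fraction is (r/R)³, so Q_enc = (-3.44 μC)(0.102/0.342)³ = -9.126×10^-8 C.
By Gauss's law, ∮E·dA = E·4πr² = Q_enc/ε₀.
E = |Q_enc|/(4πε₀r²) = (9.126×10^-8)/(4π·8.85×10^-12·(0.102)²) = 7.89×10^4 N/C.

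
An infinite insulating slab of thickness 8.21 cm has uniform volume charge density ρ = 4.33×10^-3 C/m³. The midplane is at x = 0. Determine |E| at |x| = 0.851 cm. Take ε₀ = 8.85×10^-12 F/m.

E = 4.16e6 N/C

By symmetry E is perpendicular to the slab. A Gaussian pillbox from −0.851 cm to +0.851 cm (face area A) lies entirely within the slab.
Q_enc = ρ·(2x)·A and flux = 2EA, so 2EA = 2ρxA/ε₀ ⇒ E = |ρ|x/ε₀.
E = (4.33e-3)(0.00851)/(8.85×10^-12) = 4.16×10^6 N/C.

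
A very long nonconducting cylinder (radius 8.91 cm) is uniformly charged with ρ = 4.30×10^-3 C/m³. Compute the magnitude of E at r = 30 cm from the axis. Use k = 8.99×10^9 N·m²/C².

Coaxial Gaussian cylinder, radius r = 30 cm, length L (r > 8.91 cm, full cross-section enclosed).
λ_enc = ρ·πR² = (4.30×10^-3)π(0.0891)² = 1.072×10^-4 C/m.
Since E is radial and uniform over the curved surface, Φ = E·2πrL = Q_enc/ε₀ = λ_enc L/ε₀.
E = 2k|λ_enc|/r = 2(8.99×10^9)(1.072e-4)/(0.3) = 6.43×10^6 N/C.

E = 6.43e6 V/m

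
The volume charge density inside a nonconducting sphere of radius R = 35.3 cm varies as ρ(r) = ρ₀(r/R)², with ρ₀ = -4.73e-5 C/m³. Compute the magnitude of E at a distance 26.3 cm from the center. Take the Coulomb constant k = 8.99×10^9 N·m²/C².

1.56×10^5 V/m

Take a concentric spherical Gaussian surface of radius r = 26.3 cm (r < R).
Integrate the density: Q_enc = 4π ∫₀^r ρ₀(r'/R)^2 r'² dr' = 4πρ₀ r^5/(5·R²) = -1.20×10^-6 C.
Gauss's law: E·4πr² = Q_enc/ε₀.
E = k|Q_enc|/r² = (8.99×10^9)(1.20×10^-6)/(0.263)² = 1.56e5 N/C.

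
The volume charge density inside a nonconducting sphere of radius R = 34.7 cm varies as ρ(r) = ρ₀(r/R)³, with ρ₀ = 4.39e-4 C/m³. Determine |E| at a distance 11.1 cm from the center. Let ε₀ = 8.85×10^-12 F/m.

Use a concentric Gaussian sphere at r = 11.1 cm (r < R).
Q_enc = ∫₀^r ρ(r')·4πr'² dr' = (4πρ₀/R³) ∫₀^r r'^5 dr' = 4πρ₀ r^6/(6·R³) = 4.116×10^-8 C.
Gauss's law: E·4πr² = Q_enc/ε₀.
E = |Q_enc|/(4πε₀r²) = (4.116e-8)/(4π·8.85×10^-12·(0.111)²) = 3.00e4 N/C.

E = 3.00×10^4 N/C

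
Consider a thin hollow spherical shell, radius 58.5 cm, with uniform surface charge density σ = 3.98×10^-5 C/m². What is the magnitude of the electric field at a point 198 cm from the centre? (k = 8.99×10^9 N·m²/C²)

|E| = 3.92e5 N/C

Take a concentric spherical Gaussian surface of radius r = 198 cm (r > 58.5 cm).
The entire shell is enclosed: Q_enc = σ·4πR² = (3.98×10^-5)·4π·(0.585)² = 1.712e-4 C.
Applying ∮E·dA = Q_enc/ε₀ with Φ = E(4πr²):
E = k|Q_enc|/r² = (8.99×10^9)(1.712e-4)/(1.98)² = 3.92e5 N/C.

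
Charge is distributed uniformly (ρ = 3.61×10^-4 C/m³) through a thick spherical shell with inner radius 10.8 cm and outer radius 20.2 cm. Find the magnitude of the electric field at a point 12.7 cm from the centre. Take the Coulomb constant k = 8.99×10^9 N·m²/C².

Use a concentric Gaussian sphere at r = 12.7 cm (within the shell material, 10.8 cm < r < 20.2 cm).
Only the shell between 10.8 cm and r is enclosed: Q_enc = ρ·(4π/3)(r³ − a³) = (3.61e-4)·(4π/3)·((0.127)³ − (0.108)³) = 1.193e-6 C.
Since E is radial and uniform over the Gaussian sphere, Φ = E·4πr² = Q_enc/ε₀.
E = k|Q_enc|/r² = (8.99×10^9)(1.193e-6)/(0.127)² = 6.65e5 N/C.

|E| = 6.65×10^5 V/m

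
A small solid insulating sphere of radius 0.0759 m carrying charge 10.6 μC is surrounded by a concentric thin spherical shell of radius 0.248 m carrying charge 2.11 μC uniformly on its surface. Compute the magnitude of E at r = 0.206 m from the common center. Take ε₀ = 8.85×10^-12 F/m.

E = 2.25×10^6 N/C

Use a concentric Gaussian sphere at r = 0.206 m (between the bodies, 0.0759 m < r < 0.248 m).
The shell at 0.248 m lies outside the Gaussian surface, so Q_enc = 10.6 μC = 1.06×10^-5 C.
Gauss's law: E·4πr² = Q_enc/ε₀.
E = |Q_enc|/(4πε₀r²) = (1.06e-5)/(4π·8.85×10^-12·(0.206)²) = 2.25×10^6 N/C.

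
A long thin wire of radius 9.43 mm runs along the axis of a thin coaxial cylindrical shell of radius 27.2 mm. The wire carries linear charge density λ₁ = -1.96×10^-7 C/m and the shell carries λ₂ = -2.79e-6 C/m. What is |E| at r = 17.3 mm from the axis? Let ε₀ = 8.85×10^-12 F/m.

Choose a coaxial cylinder of radius r = 17.3 mm (arbitrary length L) as the Gaussian surface (between the conductors, 9.43 mm < r < 27.2 mm).
The shell at 27.2 mm lies outside the Gaussian surface, so λ_enc = λ₁ = -1.96×10^-7 C/m.
By Gauss's law (flux through the curved wall only), E·2πrL = λ_enc L/ε₀.
E = |λ_enc|/(2πε₀r) = (1.96×10^-7)/(2π·8.85×10^-12·0.0173) = 2.04e5 N/C.

|E| = 2.04e5 N/C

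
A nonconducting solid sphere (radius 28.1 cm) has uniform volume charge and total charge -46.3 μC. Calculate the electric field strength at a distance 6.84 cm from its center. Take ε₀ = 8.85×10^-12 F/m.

Use a concentric Gaussian sphere at r = 6.84 cm (r < R).
For a uniform sphere the enclosed fraction is (r/R)³, so Q_enc = (-46.3 μC)(0.0684/0.281)³ = -6.678×10^-7 C.
Applying ∮E·dA = Q_enc/ε₀ with Φ = E(4πr²):
E = |Q_enc|/(4πε₀r²) = (6.678×10^-7)/(4π·8.85×10^-12·(0.0684)²) = 1.28×10^6 N/C.

1.28e6 N/C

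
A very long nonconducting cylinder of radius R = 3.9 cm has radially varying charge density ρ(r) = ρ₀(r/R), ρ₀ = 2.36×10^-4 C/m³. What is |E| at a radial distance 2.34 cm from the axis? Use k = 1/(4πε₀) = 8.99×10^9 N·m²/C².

E = 1.25×10^5 N/C

Choose a coaxial cylinder of radius r = 2.34 cm (arbitrary length L) as the Gaussian surface (r < R).
Integrating ρ over the cross-section to radius r: λ_enc = (2πρ₀/R) ∫₀^r r'^2 dr' = 2πρ₀ r^3/(3·R) = 1.624×10^-7 C/m.
By Gauss's law (flux through the curved wall only), E·2πrL = λ_enc L/ε₀.
E = 2k|λ_enc|/r = 2(8.99×10^9)(1.624e-7)/(0.0234) = 1.25×10^5 N/C.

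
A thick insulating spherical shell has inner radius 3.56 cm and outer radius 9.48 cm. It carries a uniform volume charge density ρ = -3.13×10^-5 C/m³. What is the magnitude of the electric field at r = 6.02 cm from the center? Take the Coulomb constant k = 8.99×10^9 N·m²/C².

5.63×10^4 N/C

Symmetry ⇒ E = E(r) r̂. Gaussian sphere of radius r = 6.02 cm (within the shell material, 3.56 cm < r < 9.48 cm).
Enclosed charge is the volume from a to r: Q_enc = (4π/3)ρ(r³ − a³) = -2.269×10^-8 C.
By Gauss's law, ∮E·dA = E·4πr² = Q_enc/ε₀.
E = k|Q_enc|/r² = (8.99×10^9)(2.269e-8)/(0.0602)² = 5.63×10^4 N/C.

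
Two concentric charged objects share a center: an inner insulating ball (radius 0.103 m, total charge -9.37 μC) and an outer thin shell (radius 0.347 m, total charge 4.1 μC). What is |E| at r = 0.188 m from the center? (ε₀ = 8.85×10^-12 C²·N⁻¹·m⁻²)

Use a concentric Gaussian sphere at r = 0.188 m (between the bodies, 0.103 m < r < 0.347 m).
Only the inner charge is enclosed; the outer shell contributes nothing inside itself. Q_enc = -9.37 μC = -9.37×10^-6 C.
Applying ∮E·dA = Q_enc/ε₀ with Φ = E(4πr²):
E = |Q_enc|/(4πε₀r²) = (9.37×10^-6)/(4π·8.85×10^-12·(0.188)²) = 2.38×10^6 N/C.

E = 2.38×10^6 N/C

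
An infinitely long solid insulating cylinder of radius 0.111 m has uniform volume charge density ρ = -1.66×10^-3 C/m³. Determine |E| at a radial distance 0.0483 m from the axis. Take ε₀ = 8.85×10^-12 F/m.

4.53×10^6 N/C

Take a coaxial cylindrical Gaussian surface of radius r = 0.0483 m and length L (r < R).
Charge inside radius r per length L is ρ·πr²·L, so λ_enc = ρπr² = -1.217e-5 C/m.
Gauss's law: E·2πrL = λ_enc L/ε₀.
E = |λ_enc|/(2πε₀r) = (1.217e-5)/(2π·8.85×10^-12·0.0483) = 4.53×10^6 N/C.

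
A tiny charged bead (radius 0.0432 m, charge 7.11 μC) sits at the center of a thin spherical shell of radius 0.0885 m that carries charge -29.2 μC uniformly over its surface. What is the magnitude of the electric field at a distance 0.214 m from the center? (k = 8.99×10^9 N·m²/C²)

|E| ≈ 4.34×10^6 V/m

Take a concentric spherical Gaussian surface of radius r = 0.214 m (r > 0.0885 m, enclosing both).
Q_enc = (7.11 μC) + (-29.2 μC) = -2.209e-5 C.
Applying ∮E·dA = Q_enc/ε₀ with Φ = E(4πr²):
E = k|Q_enc|/r² = (8.99×10^9)(2.209e-5)/(0.214)² = 4.34e6 N/C.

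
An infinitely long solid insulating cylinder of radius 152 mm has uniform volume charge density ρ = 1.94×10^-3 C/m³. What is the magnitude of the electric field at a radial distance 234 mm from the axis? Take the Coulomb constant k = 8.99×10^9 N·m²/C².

By cylindrical symmetry E is radial; use a coaxial Gaussian cylinder of radius 234 mm and length L (r > 152 mm, full cross-section enclosed).
λ_enc = ρ·πR² = (1.94e-3)π(0.152)² = 1.408×10^-4 C/m.
Applying ∮E·dA = Q_enc/ε₀ with the end caps contributing no flux:
E = 2k|λ_enc|/r = 2(8.99×10^9)(1.408e-4)/(0.234) = 1.08×10^7 N/C.

E ≈ 1.08×10^7 V/m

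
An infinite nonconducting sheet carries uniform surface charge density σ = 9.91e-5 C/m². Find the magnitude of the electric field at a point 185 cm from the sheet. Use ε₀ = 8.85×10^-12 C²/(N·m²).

5.60×10^6 N/C

Choose a cylindrical pillbox piercing the sheet, end faces (area A) parallel to it.
Flux Φ = 2EA and Q_enc = σA, so 2EA = σA/ε₀ ⇒ E = |σ|/(2ε₀), independent of distance.
E = |σ|/(2ε₀) = (9.91×10^-5)/(2·8.85×10^-12) = 5.60e6 N/C.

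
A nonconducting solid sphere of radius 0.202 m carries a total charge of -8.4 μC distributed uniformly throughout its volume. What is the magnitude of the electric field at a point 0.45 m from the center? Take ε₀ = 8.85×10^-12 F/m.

Take a concentric spherical Gaussian surface of radius r = 0.45 m (r > R, so the entire charge is enclosed).
Q_enc = -8.4 μC = -8.40×10^-6 C.
Applying ∮E·dA = Q_enc/ε₀ with Φ = E(4πr²):
E = |Q_enc|/(4πε₀r²) = (8.40×10^-6)/(4π·8.85×10^-12·(0.45)²) = 3.73×10^5 N/C.

|E| ≈ 3.73e5 N/C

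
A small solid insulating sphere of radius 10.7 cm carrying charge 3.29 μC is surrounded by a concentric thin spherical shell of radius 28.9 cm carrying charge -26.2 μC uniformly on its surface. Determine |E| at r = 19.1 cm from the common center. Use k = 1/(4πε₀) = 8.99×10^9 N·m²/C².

Use a concentric Gaussian sphere at r = 19.1 cm (between the bodies, 10.7 cm < r < 28.9 cm).
Only the inner charge is enclosed; the outer shell contributes nothing inside itself. Q_enc = 3.29 μC = 3.29×10^-6 C.
Applying ∮E·dA = Q_enc/ε₀ with Φ = E(4πr²):
E = k|Q_enc|/r² = (8.99×10^9)(3.29×10^-6)/(0.191)² = 8.11×10^5 N/C.

E ≈ 8.11e5 V/m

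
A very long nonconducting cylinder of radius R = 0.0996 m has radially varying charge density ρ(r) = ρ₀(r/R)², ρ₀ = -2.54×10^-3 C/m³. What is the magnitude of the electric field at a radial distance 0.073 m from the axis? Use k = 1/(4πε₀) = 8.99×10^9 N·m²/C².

Coaxial Gaussian cylinder, radius r = 0.073 m, length L (r < R).
λ_enc = ∫₀^r ρ(r')·2πr' dr' = (2πρ₀/R²)·r^4/4 = -1.142e-5 C/m.
Applying ∮E·dA = Q_enc/ε₀ with the end caps contributing no flux:
E = 2k|λ_enc|/r = 2(8.99×10^9)(1.142e-5)/(0.073) = 2.81×10^6 N/C.

2.81e6 V/m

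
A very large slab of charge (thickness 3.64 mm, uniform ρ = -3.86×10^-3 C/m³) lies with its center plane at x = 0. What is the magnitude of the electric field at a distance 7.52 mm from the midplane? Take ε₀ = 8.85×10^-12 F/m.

The point |x| = 7.52 mm lies outside the slab (half-thickness 0.00182 m). A symmetric pillbox spanning the full slab encloses Q_enc = ρ·d·A.
Flux = 2EA ⇒ E = |ρ|d/(2ε₀), independent of distance outside.
E = (3.86e-3)(0.00364)/(2·8.85×10^-12) = 7.94×10^5 N/C.

E = 7.94×10^5 V/m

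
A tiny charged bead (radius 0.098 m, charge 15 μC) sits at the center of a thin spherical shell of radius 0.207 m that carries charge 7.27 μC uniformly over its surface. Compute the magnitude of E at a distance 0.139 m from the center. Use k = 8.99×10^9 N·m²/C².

E ≈ 6.98×10^6 N/C

Take a concentric spherical Gaussian surface of radius r = 0.139 m (between the bodies, 0.098 m < r < 0.207 m).
Only the inner charge is enclosed; the outer shell contributes nothing inside itself. Q_enc = 15 μC = 1.50e-5 C.
Gauss's law: E·4πr² = Q_enc/ε₀.
E = k|Q_enc|/r² = (8.99×10^9)(1.50×10^-5)/(0.139)² = 6.98×10^6 N/C.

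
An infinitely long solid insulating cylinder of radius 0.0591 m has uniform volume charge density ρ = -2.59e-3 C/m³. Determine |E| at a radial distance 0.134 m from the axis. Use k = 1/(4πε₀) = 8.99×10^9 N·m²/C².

|E| ≈ 3.81e6 N/C

Coaxial Gaussian cylinder, radius r = 0.134 m, length L (r > 0.0591 m, full cross-section enclosed).
λ_enc = ρ·πR² = (-2.59e-3)π(0.0591)² = -2.842×10^-5 C/m.
Applying ∮E·dA = Q_enc/ε₀ with the end caps contributing no flux:
E = 2k|λ_enc|/r = 2(8.99×10^9)(2.842×10^-5)/(0.134) = 3.81×10^6 N/C.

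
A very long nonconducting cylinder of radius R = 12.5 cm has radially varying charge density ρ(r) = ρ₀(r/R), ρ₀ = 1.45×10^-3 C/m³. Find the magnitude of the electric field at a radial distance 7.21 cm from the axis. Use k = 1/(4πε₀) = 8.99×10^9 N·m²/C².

E = 2.27×10^6 N/C

Take a coaxial cylindrical Gaussian surface of radius r = 7.21 cm and length L (r < R).
Integrating ρ over the cross-section to radius r: λ_enc = (2πρ₀/R) ∫₀^r r'^2 dr' = 2πρ₀ r^3/(3·R) = 9.106×10^-6 C/m.
Applying ∮E·dA = Q_enc/ε₀ with the end caps contributing no flux:
E = 2k|λ_enc|/r = 2(8.99×10^9)(9.106×10^-6)/(0.0721) = 2.27×10^6 N/C.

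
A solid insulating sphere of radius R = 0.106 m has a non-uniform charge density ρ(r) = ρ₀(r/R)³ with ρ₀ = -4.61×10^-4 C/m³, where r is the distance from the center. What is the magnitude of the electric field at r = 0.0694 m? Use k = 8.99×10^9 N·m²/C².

Symmetry ⇒ E = E(r) r̂. Gaussian sphere of radius r = 0.0694 m (r < R).
Integrate the density: Q_enc = 4π ∫₀^r ρ₀(r'/R)^3 r'² dr' = 4πρ₀ r^6/(6·R³) = -9.057e-8 C.
Applying ∮E·dA = Q_enc/ε₀ with Φ = E(4πr²):
E = k|Q_enc|/r² = (8.99×10^9)(9.057×10^-8)/(0.0694)² = 1.69e5 N/C.

1.69×10^5 N/C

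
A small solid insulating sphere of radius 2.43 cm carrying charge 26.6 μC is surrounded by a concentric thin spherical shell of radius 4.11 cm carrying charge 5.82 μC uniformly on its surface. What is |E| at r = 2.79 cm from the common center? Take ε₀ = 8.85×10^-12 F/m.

|E| = 3.07×10^8 V/m

Use a concentric Gaussian sphere at r = 2.79 cm (between the bodies, 2.43 cm < r < 4.11 cm).
The shell at 4.11 cm lies outside the Gaussian surface, so Q_enc = 26.6 μC = 2.66×10^-5 C.
Applying ∮E·dA = Q_enc/ε₀ with Φ = E(4πr²):
E = |Q_enc|/(4πε₀r²) = (2.66e-5)/(4π·8.85×10^-12·(0.0279)²) = 3.07×10^8 N/C.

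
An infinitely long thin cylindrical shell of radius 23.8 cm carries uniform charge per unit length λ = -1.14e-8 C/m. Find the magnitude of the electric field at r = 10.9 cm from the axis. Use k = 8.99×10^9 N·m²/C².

E = 0

Take a coaxial cylindrical Gaussian surface of radius r = 10.9 cm and length L (r < 23.8 cm, inside the shell).
All the surface charge lies outside this cylinder: Q_enc = 0, hence E = 0.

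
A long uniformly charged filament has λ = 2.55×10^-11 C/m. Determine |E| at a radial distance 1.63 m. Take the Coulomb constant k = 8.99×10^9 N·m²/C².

E ≈ 0.281 N/C

By cylindrical symmetry E is radial; use a coaxial Gaussian cylinder of radius 1.63 m and length L.
Q_enc = λL, so λ_enc = 2.55×10^-11 C/m.
Since E is radial and uniform over the curved surface, Φ = E·2πrL = Q_enc/ε₀ = λ_enc L/ε₀.
E = 2k|λ_enc|/r = 2(8.99×10^9)(2.55×10^-11)/(1.63) = 0.281 N/C.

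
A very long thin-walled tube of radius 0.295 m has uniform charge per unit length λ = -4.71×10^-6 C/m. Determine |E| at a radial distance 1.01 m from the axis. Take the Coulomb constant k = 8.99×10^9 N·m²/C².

Take a coaxial cylindrical Gaussian surface of radius r = 1.01 m and length L (r > 0.295 m).
The full line charge is enclosed: λ_enc = -4.71×10^-6 C/m.
Gauss's law: E·2πrL = λ_enc L/ε₀.
E = 2k|λ_enc|/r = 2(8.99×10^9)(4.71×10^-6)/(1.01) = 8.38e4 N/C.

|E| = 8.38e4 V/m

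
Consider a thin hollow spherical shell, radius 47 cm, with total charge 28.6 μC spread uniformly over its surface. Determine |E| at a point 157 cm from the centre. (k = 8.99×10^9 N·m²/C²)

By spherical symmetry E is radial; choose a Gaussian sphere of radius r = 157 cm (r > 47 cm).
The entire shell is enclosed: Q_enc = 2.86×10^-5 C.
By Gauss's law, ∮E·dA = E·4πr² = Q_enc/ε₀.
E = k|Q_enc|/r² = (8.99×10^9)(2.86×10^-5)/(1.57)² = 1.04e5 N/C.

|E| ≈ 1.04×10^5 N/C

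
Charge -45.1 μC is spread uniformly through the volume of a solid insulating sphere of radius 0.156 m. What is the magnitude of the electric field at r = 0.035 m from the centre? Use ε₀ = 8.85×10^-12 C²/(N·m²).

Symmetry ⇒ E = E(r) r̂. Gaussian sphere of radius r = 0.035 m (r < R).
For a uniform sphere the enclosed fraction is (r/R)³, so Q_enc = (-45.1 μC)(0.035/0.156)³ = -5.093×10^-7 C.
Since E is radial and uniform over the Gaussian sphere, Φ = E·4πr² = Q_enc/ε₀.
E = |Q_enc|/(4πε₀r²) = (5.093e-7)/(4π·8.85×10^-12·(0.035)²) = 3.74×10^6 N/C.

3.74×10^6 V/m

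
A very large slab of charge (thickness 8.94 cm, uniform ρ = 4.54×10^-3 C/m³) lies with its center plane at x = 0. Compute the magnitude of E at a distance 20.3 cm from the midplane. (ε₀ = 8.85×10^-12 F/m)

|E| = 2.29×10^7 N/C

The point |x| = 20.3 cm lies outside the slab (half-thickness 0.0447 m). A symmetric pillbox spanning the full slab encloses Q_enc = ρ·d·A.
Flux = 2EA ⇒ E = |ρ|d/(2ε₀), independent of distance outside.
E = (4.54×10^-3)(0.0894)/(2·8.85×10^-12) = 2.29×10^7 N/C.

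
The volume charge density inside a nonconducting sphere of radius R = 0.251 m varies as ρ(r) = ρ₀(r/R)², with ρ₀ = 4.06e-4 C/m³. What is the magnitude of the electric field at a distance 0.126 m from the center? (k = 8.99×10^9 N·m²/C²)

Take a concentric spherical Gaussian surface of radius r = 0.126 m (r < R).
Integrate the density: Q_enc = 4π ∫₀^r ρ₀(r'/R)^2 r'² dr' = 4πρ₀ r^5/(5·R²) = 5.144e-7 C.
Applying ∮E·dA = Q_enc/ε₀ with Φ = E(4πr²):
E = k|Q_enc|/r² = (8.99×10^9)(5.144e-7)/(0.126)² = 2.91×10^5 N/C.

2.91×10^5 N/C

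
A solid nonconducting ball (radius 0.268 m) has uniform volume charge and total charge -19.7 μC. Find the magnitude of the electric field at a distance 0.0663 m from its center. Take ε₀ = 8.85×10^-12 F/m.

Symmetry ⇒ E = E(r) r̂. Gaussian sphere of radius r = 0.0663 m (r < R).
Only the charge within r is enclosed: Q_enc = Q·(r/R)³ = (-19.7 μC)·(0.0663 m/0.268 m)³ = -2.983e-7 C.
By Gauss's law, ∮E·dA = E·4πr² = Q_enc/ε₀.
E = |Q_enc|/(4πε₀r²) = (2.983e-7)/(4π·8.85×10^-12·(0.0663)²) = 6.10×10^5 N/C.

|E| ≈ 6.10×10^5 V/m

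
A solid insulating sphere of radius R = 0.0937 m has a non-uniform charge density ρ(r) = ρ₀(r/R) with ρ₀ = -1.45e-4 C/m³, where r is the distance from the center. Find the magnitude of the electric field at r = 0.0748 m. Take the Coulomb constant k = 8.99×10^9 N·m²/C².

By spherical symmetry E is radial; choose a Gaussian sphere of radius r = 0.0748 m (r < R).
Integrate the density: Q_enc = 4π ∫₀^r ρ₀(r'/R)^1 r'² dr' = 4πρ₀ r^4/(4·R) = -1.522e-7 C.
Applying ∮E·dA = Q_enc/ε₀ with Φ = E(4πr²):
E = k|Q_enc|/r² = (8.99×10^9)(1.522×10^-7)/(0.0748)² = 2.45×10^5 N/C.

|E| ≈ 2.45×10^5 N/C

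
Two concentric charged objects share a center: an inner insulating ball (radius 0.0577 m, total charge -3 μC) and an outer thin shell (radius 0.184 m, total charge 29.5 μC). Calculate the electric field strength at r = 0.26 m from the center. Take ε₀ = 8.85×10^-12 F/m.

Take a concentric spherical Gaussian surface of radius r = 0.26 m (r > 0.184 m, enclosing both).
Q_enc = (-3 μC) + (29.5 μC) = 2.65×10^-5 C.
Applying ∮E·dA = Q_enc/ε₀ with Φ = E(4πr²):
E = |Q_enc|/(4πε₀r²) = (2.65×10^-5)/(4π·8.85×10^-12·(0.26)²) = 3.52×10^6 N/C.

E ≈ 3.52e6 N/C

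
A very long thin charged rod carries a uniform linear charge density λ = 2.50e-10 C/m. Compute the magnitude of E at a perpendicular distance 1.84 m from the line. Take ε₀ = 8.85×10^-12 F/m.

|E| = 2.44 N/C

By cylindrical symmetry E is radial; use a coaxial Gaussian cylinder of radius 1.84 m and length L.
Q_enc = λL, so λ_enc = 2.50×10^-10 C/m.
Gauss's law: E·2πrL = λ_enc L/ε₀.
E = |λ_enc|/(2πε₀r) = (2.50×10^-10)/(2π·8.85×10^-12·1.84) = 2.44 N/C.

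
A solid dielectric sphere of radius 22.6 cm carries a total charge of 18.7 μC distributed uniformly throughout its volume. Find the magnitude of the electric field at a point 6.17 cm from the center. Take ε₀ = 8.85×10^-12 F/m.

Symmetry ⇒ E = E(r) r̂. Gaussian sphere of radius r = 6.17 cm (r < R).
For a uniform sphere the enclosed fraction is (r/R)³, so Q_enc = (18.7 μC)(0.0617/0.226)³ = 3.805×10^-7 C.
Applying ∮E·dA = Q_enc/ε₀ with Φ = E(4πr²):
E = |Q_enc|/(4πε₀r²) = (3.805×10^-7)/(4π·8.85×10^-12·(0.0617)²) = 8.99×10^5 N/C.

|E| = 8.99×10^5 N/C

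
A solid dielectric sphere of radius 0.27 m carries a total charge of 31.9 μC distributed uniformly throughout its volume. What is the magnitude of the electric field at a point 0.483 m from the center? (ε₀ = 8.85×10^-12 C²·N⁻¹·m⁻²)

Use a concentric Gaussian sphere at r = 0.483 m (r > R, so the entire charge is enclosed).
Q_enc = 31.9 μC = 3.19e-5 C.
Applying ∮E·dA = Q_enc/ε₀ with Φ = E(4πr²):
E = |Q_enc|/(4πε₀r²) = (3.19e-5)/(4π·8.85×10^-12·(0.483)²) = 1.23×10^6 N/C.

E ≈ 1.23×10^6 V/m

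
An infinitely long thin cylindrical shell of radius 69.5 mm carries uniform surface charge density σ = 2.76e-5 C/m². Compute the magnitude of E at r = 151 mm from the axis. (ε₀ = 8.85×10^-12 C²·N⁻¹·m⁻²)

E = 1.44×10^6 N/C

Take a coaxial cylindrical Gaussian surface of radius r = 151 mm and length L (r > 69.5 mm).
The whole shell is enclosed: λ_enc = σ·2πR = (2.76×10^-5)·2π·(0.0695) = 1.205×10^-5 C/m.
Gauss's law: E·2πrL = λ_enc L/ε₀.
E = |λ_enc|/(2πε₀r) = (1.205×10^-5)/(2π·8.85×10^-12·0.151) = 1.44×10^6 N/C.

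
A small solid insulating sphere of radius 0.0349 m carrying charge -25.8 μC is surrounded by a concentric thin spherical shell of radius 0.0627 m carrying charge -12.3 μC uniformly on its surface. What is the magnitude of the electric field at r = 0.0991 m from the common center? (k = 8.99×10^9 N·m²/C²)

3.49e7 N/C

Symmetry ⇒ E = E(r) r̂. Gaussian sphere of radius r = 0.0991 m (r > 0.0627 m, enclosing both).
Q_enc = (-25.8 μC) + (-12.3 μC) = -3.81×10^-5 C.
Gauss's law: E·4πr² = Q_enc/ε₀.
E = k|Q_enc|/r² = (8.99×10^9)(3.81×10^-5)/(0.0991)² = 3.49×10^7 N/C.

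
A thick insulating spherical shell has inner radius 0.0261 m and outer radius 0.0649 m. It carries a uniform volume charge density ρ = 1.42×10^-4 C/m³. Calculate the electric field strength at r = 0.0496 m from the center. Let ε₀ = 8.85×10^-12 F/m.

Use a concentric Gaussian sphere at r = 0.0496 m (within the shell material, 0.0261 m < r < 0.0649 m).
Enclosed charge is the volume from a to r: Q_enc = (4π/3)ρ(r³ − a³) = 6.201×10^-8 C.
By Gauss's law, ∮E·dA = E·4πr² = Q_enc/ε₀.
E = |Q_enc|/(4πε₀r²) = (6.201e-8)/(4π·8.85×10^-12·(0.0496)²) = 2.27e5 N/C.

E ≈ 2.27×10^5 N/C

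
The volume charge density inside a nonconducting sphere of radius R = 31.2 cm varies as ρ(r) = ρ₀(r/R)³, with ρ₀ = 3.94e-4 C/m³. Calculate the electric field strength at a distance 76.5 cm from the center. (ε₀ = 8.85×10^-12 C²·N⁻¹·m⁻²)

3.85e5 N/C

By spherical symmetry E is radial; choose a Gaussian sphere of radius r = 76.5 cm (r > R, all charge enclosed).
Q_enc = 4π ∫₀^R ρ₀(r'/R)^3 r'² dr' = 4πρ₀R³/6 = 2.506e-5 C.
Since E is radial and uniform over the Gaussian sphere, Φ = E·4πr² = Q_enc/ε₀.
E = |Q_enc|/(4πε₀r²) = (2.506×10^-5)/(4π·8.85×10^-12·(0.765)²) = 3.85e5 N/C.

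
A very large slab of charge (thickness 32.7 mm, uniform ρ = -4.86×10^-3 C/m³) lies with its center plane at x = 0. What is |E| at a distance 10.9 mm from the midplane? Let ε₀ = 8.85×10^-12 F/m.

E = 5.99×10^6 N/C

By symmetry E is perpendicular to the slab. A Gaussian pillbox from −10.9 mm to +10.9 mm (face area A) lies entirely within the slab.
Q_enc = ρ·(2x)·A and flux = 2EA, so 2EA = 2ρxA/ε₀ ⇒ E = |ρ|x/ε₀.
E = (4.86e-3)(0.0109)/(8.85×10^-12) = 5.99×10^6 N/C.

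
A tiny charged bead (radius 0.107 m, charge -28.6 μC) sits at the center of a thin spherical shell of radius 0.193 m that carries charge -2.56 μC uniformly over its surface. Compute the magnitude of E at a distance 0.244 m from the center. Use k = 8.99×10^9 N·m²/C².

By spherical symmetry E is radial; choose a Gaussian sphere of radius r = 0.244 m (r > 0.193 m, enclosing both).
Q_enc = (-28.6 μC) + (-2.56 μC) = -3.116e-5 C.
Gauss's law: E·4πr² = Q_enc/ε₀.
E = k|Q_enc|/r² = (8.99×10^9)(3.116×10^-5)/(0.244)² = 4.71×10^6 N/C.

4.71e6 N/C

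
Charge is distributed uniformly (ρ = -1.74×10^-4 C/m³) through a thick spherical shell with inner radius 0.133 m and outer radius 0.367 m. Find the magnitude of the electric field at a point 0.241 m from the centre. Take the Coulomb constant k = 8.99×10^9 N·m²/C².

Take a concentric spherical Gaussian surface of radius r = 0.241 m (within the shell material, 0.133 m < r < 0.367 m).
Only the shell between 0.133 m and r is enclosed: Q_enc = ρ·(4π/3)(r³ − a³) = (-1.74×10^-4)·(4π/3)·((0.241)³ − (0.133)³) = -8.487e-6 C.
Gauss's law: E·4πr² = Q_enc/ε₀.
E = k|Q_enc|/r² = (8.99×10^9)(8.487×10^-6)/(0.241)² = 1.31×10^6 N/C.

E = 1.31e6 N/C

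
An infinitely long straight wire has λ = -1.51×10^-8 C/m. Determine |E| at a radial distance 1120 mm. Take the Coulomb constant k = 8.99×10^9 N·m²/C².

Choose a coaxial cylinder of radius r = 1120 mm (arbitrary length L) as the Gaussian surface.
Q_enc = λL, so λ_enc = -1.51×10^-8 C/m.
By Gauss's law (flux through the curved wall only), E·2πrL = λ_enc L/ε₀.
E = 2k|λ_enc|/r = 2(8.99×10^9)(1.51×10^-8)/(1.12) = 242 N/C.

|E| = 242 V/m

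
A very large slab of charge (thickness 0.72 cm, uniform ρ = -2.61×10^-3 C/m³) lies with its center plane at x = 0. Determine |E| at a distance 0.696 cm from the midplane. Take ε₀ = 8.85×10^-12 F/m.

The point |x| = 0.696 cm lies outside the slab (half-thickness 0.0036 m). A symmetric pillbox spanning the full slab encloses Q_enc = ρ·d·A.
Flux = 2EA ⇒ E = |ρ|d/(2ε₀), independent of distance outside.
E = (2.61×10^-3)(0.0072)/(2·8.85×10^-12) = 1.06×10^6 N/C.

E ≈ 1.06×10^6 V/m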